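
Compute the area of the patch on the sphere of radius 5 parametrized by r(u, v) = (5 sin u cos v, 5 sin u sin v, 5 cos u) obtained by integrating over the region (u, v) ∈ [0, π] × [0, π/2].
Area = 25*pi

Area = ∫∫ √(EG − F²) du dv with √(EG − F²) = 25*Abs(sin(u)). Integrating over [0, π] × [0, π/2] gives 25*pi.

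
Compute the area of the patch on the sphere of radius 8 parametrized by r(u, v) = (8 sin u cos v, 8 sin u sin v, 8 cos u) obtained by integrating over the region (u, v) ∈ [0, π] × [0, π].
Area = 128*pi

Area = ∫∫ √(EG − F²) du dv with √(EG − F²) = 64*Abs(sin(u)). Integrating over [0, π] × [0, π] gives 128*pi.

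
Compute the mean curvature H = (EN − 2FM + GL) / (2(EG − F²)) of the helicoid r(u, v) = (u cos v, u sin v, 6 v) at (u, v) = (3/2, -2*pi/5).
H = 0

With E = 1, F = 0, G = u^2 + 36, L = 0, M = -6/sqrt(u^2 + 36), N = 0, assemble
  H = (EN − 2FM + GL) / (2(EG − F²)) = 0.
At (u, v) = (3/2, -2*pi/5): H = 0.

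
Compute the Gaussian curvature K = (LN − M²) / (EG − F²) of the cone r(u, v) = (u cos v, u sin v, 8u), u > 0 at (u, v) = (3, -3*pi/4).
K = 0

Coefficients of the first fundamental form: E = 65, F = 0, G = u^2.
Coefficients of the second fundamental form: L = 0, M = 0, N = 8*sqrt(65)*u^2/(65*Abs(u)).
Assemble K = (LN − M²)/(EG − F²) = 0. At (u, v) = (3, -3*pi/4): K = 0.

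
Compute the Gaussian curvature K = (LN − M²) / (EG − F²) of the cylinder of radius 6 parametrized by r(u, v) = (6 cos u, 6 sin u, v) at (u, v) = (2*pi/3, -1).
K = 0

Coefficients of the first fundamental form: E = 36, F = 0, G = 1.
Coefficients of the second fundamental form: L = -6, M = 0, N = 0.
Assemble K = (LN − M²)/(EG − F²) = 0. At (u, v) = (2*pi/3, -1): K = 0.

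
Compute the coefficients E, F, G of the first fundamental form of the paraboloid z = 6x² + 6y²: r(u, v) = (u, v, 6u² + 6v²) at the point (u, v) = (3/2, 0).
E = 325;  F = 0;  G = 1

Partials: r_u = (1, 0, 12*u), r_v = (0, 1, 12*v). As functions of (u, v):
  E = r_u · r_u = 144*u^2 + 1,
  F = r_u · r_v = 144*u*v,
  G = r_v · r_v = 144*v^2 + 1.
Evaluating at (u, v) = (3/2, 0): E = 325, F = 0, G = 1.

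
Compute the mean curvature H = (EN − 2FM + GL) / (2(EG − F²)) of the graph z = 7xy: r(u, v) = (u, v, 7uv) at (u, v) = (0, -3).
H = 0

With E = 49*v^2 + 1, F = 49*u*v, G = 49*u^2 + 1, L = 0, M = 7/sqrt(49*u^2 + 49*v^2 + 1), N = 0, assemble
  H = (EN − 2FM + GL) / (2(EG − F²)) = -343*u*v/(49*u^2 + 49*v^2 + 1)^(3/2).
At (u, v) = (0, -3): H = 0.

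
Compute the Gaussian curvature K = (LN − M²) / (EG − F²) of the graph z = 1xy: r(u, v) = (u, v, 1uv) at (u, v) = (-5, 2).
K = -1/900

Coefficients of the first fundamental form: E = v^2 + 1, F = u*v, G = u^2 + 1.
Coefficients of the second fundamental form: L = 0, M = 1/sqrt(u^2 + v^2 + 1), N = 0.
Assemble K = (LN − M²)/(EG − F²) = 1/((u^2*v^2 - (u^2 + 1)*(v^2 + 1))*(u^2 + v^2 + 1)). At (u, v) = (-5, 2): K = -1/900.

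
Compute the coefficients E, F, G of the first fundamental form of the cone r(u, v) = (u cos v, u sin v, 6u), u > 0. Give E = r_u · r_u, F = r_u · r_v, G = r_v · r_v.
E = 37;  F = 0;  G = u^2

Compute partials: r_u = (cos(v), sin(v), 6), r_v = (-u*sin(v), u*cos(v), 0). Then
  E = r_u · r_u = 37,
  F = r_u · r_v = 0,
  G = r_v · r_v = u^2.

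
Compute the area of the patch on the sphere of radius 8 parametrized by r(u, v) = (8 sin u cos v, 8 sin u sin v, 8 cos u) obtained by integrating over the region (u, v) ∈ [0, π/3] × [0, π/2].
Area = 16*pi

Area = ∫∫ √(EG − F²) du dv with √(EG − F²) = 64*Abs(sin(u)). Integrating over [0, π/3] × [0, π/2] gives 16*pi.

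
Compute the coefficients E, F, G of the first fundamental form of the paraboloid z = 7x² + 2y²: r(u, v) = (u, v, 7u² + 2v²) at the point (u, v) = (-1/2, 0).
E = 50;  F = 0;  G = 1

Partials: r_u = (1, 0, 14*u), r_v = (0, 1, 4*v). As functions of (u, v):
  E = r_u · r_u = 196*u^2 + 1,
  F = r_u · r_v = 56*u*v,
  G = r_v · r_v = 16*v^2 + 1.
Evaluating at (u, v) = (-1/2, 0): E = 50, F = 0, G = 1.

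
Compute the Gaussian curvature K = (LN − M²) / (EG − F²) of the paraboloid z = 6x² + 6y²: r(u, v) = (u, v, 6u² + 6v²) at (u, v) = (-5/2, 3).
K = 144/4826809

Coefficients of the first fundamental form: E = 144*u^2 + 1, F = 144*u*v, G = 144*v^2 + 1.
Coefficients of the second fundamental form: L = 12/sqrt(144*u^2 + 144*v^2 + 1), M = 0, N = 12/sqrt(144*u^2 + 144*v^2 + 1).
Assemble K = (LN − M²)/(EG − F²) = 144/(20736*u^4 + 41472*u^2*v^2 + 288*u^2 + 20736*v^4 + 288*v^2 + 1). At (u, v) = (-5/2, 3): K = 144/4826809.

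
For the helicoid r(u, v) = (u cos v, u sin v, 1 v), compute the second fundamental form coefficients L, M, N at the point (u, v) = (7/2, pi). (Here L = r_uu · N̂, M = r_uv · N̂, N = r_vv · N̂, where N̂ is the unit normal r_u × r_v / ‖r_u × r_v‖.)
L = 0;  M = -2*sqrt(53)/53;  N = 0

Compute the unit normal N̂(u, v) = (sin(v)/sqrt(u^2 + 1), -cos(v)/sqrt(u^2 + 1), u/sqrt(u^2 + 1)), and the second partials r_uu, r_uv, r_vv. Take dot products:
  L(u, v) = r_uu · N̂ = 0,
  M(u, v) = r_uv · N̂ = -1/sqrt(u^2 + 1),
  N(u, v) = r_vv · N̂ = 0.
Evaluating at (u, v) = (7/2, pi):
  L = 0, M = -2*sqrt(53)/53, N = 0.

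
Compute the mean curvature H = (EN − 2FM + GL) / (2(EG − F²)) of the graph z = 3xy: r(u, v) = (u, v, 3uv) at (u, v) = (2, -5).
H = 135*sqrt(262)/34322

With E = 9*v^2 + 1, F = 9*u*v, G = 9*u^2 + 1, L = 0, M = 3/sqrt(9*u^2 + 9*v^2 + 1), N = 0, assemble
  H = (EN − 2FM + GL) / (2(EG − F²)) = -27*u*v/(9*u^2 + 9*v^2 + 1)^(3/2).
At (u, v) = (2, -5): H = 135*sqrt(262)/34322.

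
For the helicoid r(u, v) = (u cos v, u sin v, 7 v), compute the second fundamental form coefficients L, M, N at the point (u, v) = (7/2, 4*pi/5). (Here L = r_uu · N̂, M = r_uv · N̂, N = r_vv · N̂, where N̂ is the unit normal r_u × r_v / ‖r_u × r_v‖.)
L = 0;  M = -2*sqrt(5)/5;  N = 0

Compute the unit normal N̂(u, v) = (7*sin(v)/sqrt(u^2 + 49), -7*cos(v)/sqrt(u^2 + 49), u/sqrt(u^2 + 49)), and the second partials r_uu, r_uv, r_vv. Take dot products:
  L(u, v) = r_uu · N̂ = 0,
  M(u, v) = r_uv · N̂ = -7/sqrt(u^2 + 49),
  N(u, v) = r_vv · N̂ = 0.
Evaluating at (u, v) = (7/2, 4*pi/5):
  L = 0, M = -2*sqrt(5)/5, N = 0.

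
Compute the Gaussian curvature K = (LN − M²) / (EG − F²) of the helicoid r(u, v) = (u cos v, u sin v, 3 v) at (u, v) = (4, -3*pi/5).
K = -9/625

Coefficients of the first fundamental form: E = 1, F = 0, G = u^2 + 9.
Coefficients of the second fundamental form: L = 0, M = -3/sqrt(u^2 + 9), N = 0.
Assemble K = (LN − M²)/(EG − F²) = -9/(u^2 + 9)^2. At (u, v) = (4, -3*pi/5): K = -9/625.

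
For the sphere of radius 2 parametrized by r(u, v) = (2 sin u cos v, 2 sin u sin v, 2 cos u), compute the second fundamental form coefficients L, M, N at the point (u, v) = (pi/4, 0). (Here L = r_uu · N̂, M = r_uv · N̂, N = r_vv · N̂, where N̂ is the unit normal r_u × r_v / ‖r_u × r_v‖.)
L = -2;  M = 0;  N = -1

Compute the unit normal N̂(u, v) = (sin(u)^2*cos(v)/Abs(sin(u)), sin(u)^2*sin(v)/Abs(sin(u)), sin(2*u)/(2*Abs(sin(u)))), and the second partials r_uu, r_uv, r_vv. Take dot products:
  L(u, v) = r_uu · N̂ = -2*sin(u)/Abs(sin(u)),
  M(u, v) = r_uv · N̂ = 0,
  N(u, v) = r_vv · N̂ = -2*sin(u)^3/Abs(sin(u)).
Evaluating at (u, v) = (pi/4, 0):
  L = -2, M = 0, N = -1.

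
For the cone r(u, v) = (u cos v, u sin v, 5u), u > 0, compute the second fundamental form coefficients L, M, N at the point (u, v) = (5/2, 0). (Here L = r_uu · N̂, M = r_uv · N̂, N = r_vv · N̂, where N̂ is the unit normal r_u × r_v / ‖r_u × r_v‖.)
L = 0;  M = 0;  N = 25*sqrt(26)/52

Compute the unit normal N̂(u, v) = (-5*sqrt(26)*u*cos(v)/(26*Abs(u)), -5*sqrt(26)*u*sin(v)/(26*Abs(u)), sqrt(26)*u/(26*Abs(u))), and the second partials r_uu, r_uv, r_vv. Take dot products:
  L(u, v) = r_uu · N̂ = 0,
  M(u, v) = r_uv · N̂ = 0,
  N(u, v) = r_vv · N̂ = 5*sqrt(26)*u^2/(26*Abs(u)).
Evaluating at (u, v) = (5/2, 0):
  L = 0, M = 0, N = 25*sqrt(26)/52.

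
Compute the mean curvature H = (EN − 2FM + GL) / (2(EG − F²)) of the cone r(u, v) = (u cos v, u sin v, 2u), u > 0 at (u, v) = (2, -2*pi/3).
H = sqrt(5)/10

With E = 5, F = 0, G = u^2, L = 0, M = 0, N = 2*sqrt(5)*u^2/(5*Abs(u)), assemble
  H = (EN − 2FM + GL) / (2(EG − F²)) = sqrt(5)/(5*Abs(u)).
At (u, v) = (2, -2*pi/3): H = sqrt(5)/10.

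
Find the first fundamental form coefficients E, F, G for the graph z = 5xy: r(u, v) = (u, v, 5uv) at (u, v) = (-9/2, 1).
E = 26;  F = -225/2;  G = 2029/4

Partials: r_u = (1, 0, 5*v), r_v = (0, 1, 5*u). As functions of (u, v):
  E = r_u · r_u = 25*v^2 + 1,
  F = r_u · r_v = 25*u*v,
  G = r_v · r_v = 25*u^2 + 1.
Evaluating at (u, v) = (-9/2, 1): E = 26, F = -225/2, G = 2029/4.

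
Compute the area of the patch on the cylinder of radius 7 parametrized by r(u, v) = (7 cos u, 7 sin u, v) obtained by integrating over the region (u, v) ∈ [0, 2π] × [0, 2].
Area = 28*pi

Area = ∫∫ √(EG − F²) du dv with √(EG − F²) = 7. Integrating over [0, 2π] × [0, 2] gives 28*pi.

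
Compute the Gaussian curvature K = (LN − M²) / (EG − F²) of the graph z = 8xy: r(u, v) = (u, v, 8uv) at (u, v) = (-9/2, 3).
K = -64/3508129

Coefficients of the first fundamental form: E = 64*v^2 + 1, F = 64*u*v, G = 64*u^2 + 1.
Coefficients of the second fundamental form: L = 0, M = 8/sqrt(64*u^2 + 64*v^2 + 1), N = 0.
Assemble K = (LN − M²)/(EG − F²) = -64/(4096*u^4 + 8192*u^2*v^2 + 128*u^2 + 4096*v^4 + 128*v^2 + 1). At (u, v) = (-9/2, 3): K = -64/3508129.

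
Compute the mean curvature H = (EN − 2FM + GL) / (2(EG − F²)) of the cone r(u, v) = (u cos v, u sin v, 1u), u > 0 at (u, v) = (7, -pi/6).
H = sqrt(2)/28

With E = 2, F = 0, G = u^2, L = 0, M = 0, N = sqrt(2)*u^2/(2*Abs(u)), assemble
  H = (EN − 2FM + GL) / (2(EG − F²)) = sqrt(2)/(4*Abs(u)).
At (u, v) = (7, -pi/6): H = sqrt(2)/28.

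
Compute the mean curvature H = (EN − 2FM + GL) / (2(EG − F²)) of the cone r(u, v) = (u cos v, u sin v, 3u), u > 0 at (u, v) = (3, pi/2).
H = sqrt(10)/20

With E = 10, F = 0, G = u^2, L = 0, M = 0, N = 3*sqrt(10)*u^2/(10*Abs(u)), assemble
  H = (EN − 2FM + GL) / (2(EG − F²)) = 3*sqrt(10)/(20*Abs(u)).
At (u, v) = (3, pi/2): H = sqrt(10)/20.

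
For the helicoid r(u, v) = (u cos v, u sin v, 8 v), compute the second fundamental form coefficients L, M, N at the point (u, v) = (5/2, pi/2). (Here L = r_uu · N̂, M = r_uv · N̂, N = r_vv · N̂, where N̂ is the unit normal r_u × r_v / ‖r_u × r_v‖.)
L = 0;  M = -16*sqrt(281)/281;  N = 0

Compute the unit normal N̂(u, v) = (8*sin(v)/sqrt(u^2 + 64), -8*cos(v)/sqrt(u^2 + 64), u/sqrt(u^2 + 64)), and the second partials r_uu, r_uv, r_vv. Take dot products:
  L(u, v) = r_uu · N̂ = 0,
  M(u, v) = r_uv · N̂ = -8/sqrt(u^2 + 64),
  N(u, v) = r_vv · N̂ = 0.
Evaluating at (u, v) = (5/2, pi/2):
  L = 0, M = -16*sqrt(281)/281, N = 0.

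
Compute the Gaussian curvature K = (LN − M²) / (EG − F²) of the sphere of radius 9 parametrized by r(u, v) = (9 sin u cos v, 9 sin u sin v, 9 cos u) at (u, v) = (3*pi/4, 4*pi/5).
K = 1/81

Coefficients of the first fundamental form: E = 81, F = 0, G = 81*sin(u)^2.
Coefficients of the second fundamental form: L = -9*sin(u)/Abs(sin(u)), M = 0, N = -9*sin(u)^3/Abs(sin(u)).
Assemble K = (LN − M²)/(EG − F²) = 1/81. At (u, v) = (3*pi/4, 4*pi/5): K = 1/81.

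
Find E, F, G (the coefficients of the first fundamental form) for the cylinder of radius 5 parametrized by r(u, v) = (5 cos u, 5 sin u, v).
E = 25;  F = 0;  G = 1

Compute partials: r_u = (-5*sin(u), 5*cos(u), 0), r_v = (0, 0, 1). Then
  E = r_u · r_u = 25,
  F = r_u · r_v = 0,
  G = r_v · r_v = 1.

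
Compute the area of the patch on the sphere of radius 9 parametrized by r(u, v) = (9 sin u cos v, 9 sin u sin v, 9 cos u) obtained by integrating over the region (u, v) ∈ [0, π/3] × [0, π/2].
Area = 81*pi/4

Area = ∫∫ √(EG − F²) du dv with √(EG − F²) = 81*Abs(sin(u)). Integrating over [0, π/3] × [0, π/2] gives 81*pi/4.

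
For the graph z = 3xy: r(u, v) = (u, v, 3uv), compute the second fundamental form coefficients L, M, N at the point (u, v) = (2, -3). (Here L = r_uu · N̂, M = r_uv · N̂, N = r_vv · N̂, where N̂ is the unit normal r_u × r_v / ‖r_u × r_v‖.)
L = 0;  M = 3*sqrt(118)/118;  N = 0

Compute the unit normal N̂(u, v) = (-3*v/sqrt(9*u^2 + 9*v^2 + 1), -3*u/sqrt(9*u^2 + 9*v^2 + 1), 1/sqrt(9*u^2 + 9*v^2 + 1)), and the second partials r_uu, r_uv, r_vv. Take dot products:
  L(u, v) = r_uu · N̂ = 0,
  M(u, v) = r_uv · N̂ = 3/sqrt(9*u^2 + 9*v^2 + 1),
  N(u, v) = r_vv · N̂ = 0.
Evaluating at (u, v) = (2, -3):
  L = 0, M = 3*sqrt(118)/118, N = 0.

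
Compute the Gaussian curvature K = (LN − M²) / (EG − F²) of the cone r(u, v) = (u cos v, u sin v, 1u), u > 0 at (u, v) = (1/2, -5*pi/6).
K = 0

Coefficients of the first fundamental form: E = 2, F = 0, G = u^2.
Coefficients of the second fundamental form: L = 0, M = 0, N = sqrt(2)*u^2/(2*Abs(u)).
Assemble K = (LN − M²)/(EG − F²) = 0. At (u, v) = (1/2, -5*pi/6): K = 0.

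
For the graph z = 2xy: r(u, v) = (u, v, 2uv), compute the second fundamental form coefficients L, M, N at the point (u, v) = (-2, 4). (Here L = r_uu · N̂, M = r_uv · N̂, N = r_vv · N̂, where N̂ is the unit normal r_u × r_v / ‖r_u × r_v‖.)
L = 0;  M = 2/9;  N = 0

Compute the unit normal N̂(u, v) = (-2*v/sqrt(4*u^2 + 4*v^2 + 1), -2*u/sqrt(4*u^2 + 4*v^2 + 1), 1/sqrt(4*u^2 + 4*v^2 + 1)), and the second partials r_uu, r_uv, r_vv. Take dot products:
  L(u, v) = r_uu · N̂ = 0,
  M(u, v) = r_uv · N̂ = 2/sqrt(4*u^2 + 4*v^2 + 1),
  N(u, v) = r_vv · N̂ = 0.
Evaluating at (u, v) = (-2, 4):
  L = 0, M = 2/9, N = 0.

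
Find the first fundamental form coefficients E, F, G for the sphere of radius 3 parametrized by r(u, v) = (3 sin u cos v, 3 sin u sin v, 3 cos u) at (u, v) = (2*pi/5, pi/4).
E = 9;  F = 0;  G = 9*sqrt(5)/8 + 45/8

Partials: r_u = (3*cos(u)*cos(v), 3*sin(v)*cos(u), -3*sin(u)), r_v = (-3*sin(u)*sin(v), 3*sin(u)*cos(v), 0). As functions of (u, v):
  E = r_u · r_u = 9,
  F = r_u · r_v = 0,
  G = r_v · r_v = 9*sin(u)^2.
Evaluating at (u, v) = (2*pi/5, pi/4): E = 9, F = 0, G = 9*sqrt(5)/8 + 45/8.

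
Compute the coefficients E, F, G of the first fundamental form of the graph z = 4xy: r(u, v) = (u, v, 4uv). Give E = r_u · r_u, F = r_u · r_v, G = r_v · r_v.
E = 16*v^2 + 1;  F = 16*u*v;  G = 16*u^2 + 1

Compute partials: r_u = (1, 0, 4*v), r_v = (0, 1, 4*u). Then
  E = r_u · r_u = 16*v^2 + 1,
  F = r_u · r_v = 16*u*v,
  G = r_v · r_v = 16*u^2 + 1.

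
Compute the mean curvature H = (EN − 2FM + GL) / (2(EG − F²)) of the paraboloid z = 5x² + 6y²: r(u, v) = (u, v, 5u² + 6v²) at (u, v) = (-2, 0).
H = 2411*sqrt(401)/160801

With E = 100*u^2 + 1, F = 120*u*v, G = 144*v^2 + 1, L = 10/sqrt(100*u^2 + 144*v^2 + 1), M = 0, N = 12/sqrt(100*u^2 + 144*v^2 + 1), assemble
  H = (EN − 2FM + GL) / (2(EG − F²)) = (600*u^2 + 720*v^2 + 11)/(100*u^2 + 144*v^2 + 1)^(3/2).
At (u, v) = (-2, 0): H = 2411*sqrt(401)/160801.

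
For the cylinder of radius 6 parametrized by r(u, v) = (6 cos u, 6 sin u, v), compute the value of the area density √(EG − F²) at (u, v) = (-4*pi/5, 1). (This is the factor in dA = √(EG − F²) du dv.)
√(EG − F²)|_{(-4*pi/5, 1)} = 6

E = 36, F = 0, G = 1, so EG − F² = 36. Taking the positive square root: √(EG − F²) = 6. At (u, v) = (-4*pi/5, 1): 6.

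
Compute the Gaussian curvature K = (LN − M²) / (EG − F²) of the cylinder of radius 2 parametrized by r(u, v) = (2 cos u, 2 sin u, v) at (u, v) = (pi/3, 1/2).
K = 0

Coefficients of the first fundamental form: E = 4, F = 0, G = 1.
Coefficients of the second fundamental form: L = -2, M = 0, N = 0.
Assemble K = (LN − M²)/(EG − F²) = 0. At (u, v) = (pi/3, 1/2): K = 0.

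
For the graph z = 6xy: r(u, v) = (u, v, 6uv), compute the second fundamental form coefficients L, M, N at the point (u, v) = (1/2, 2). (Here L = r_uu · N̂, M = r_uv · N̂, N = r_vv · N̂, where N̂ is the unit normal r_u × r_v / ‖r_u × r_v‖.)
L = 0;  M = 3*sqrt(154)/77;  N = 0

Compute the unit normal N̂(u, v) = (-6*v/sqrt(36*u^2 + 36*v^2 + 1), -6*u/sqrt(36*u^2 + 36*v^2 + 1), 1/sqrt(36*u^2 + 36*v^2 + 1)), and the second partials r_uu, r_uv, r_vv. Take dot products:
  L(u, v) = r_uu · N̂ = 0,
  M(u, v) = r_uv · N̂ = 6/sqrt(36*u^2 + 36*v^2 + 1),
  N(u, v) = r_vv · N̂ = 0.
Evaluating at (u, v) = (1/2, 2):
  L = 0, M = 3*sqrt(154)/77, N = 0.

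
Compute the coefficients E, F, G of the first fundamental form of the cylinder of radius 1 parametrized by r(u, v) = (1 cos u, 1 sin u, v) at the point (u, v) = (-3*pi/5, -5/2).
E = 1;  F = 0;  G = 1

Partials: r_u = (-sin(u), cos(u), 0), r_v = (0, 0, 1). As functions of (u, v):
  E = r_u · r_u = 1,
  F = r_u · r_v = 0,
  G = r_v · r_v = 1.
Evaluating at (u, v) = (-3*pi/5, -5/2): E = 1, F = 0, G = 1.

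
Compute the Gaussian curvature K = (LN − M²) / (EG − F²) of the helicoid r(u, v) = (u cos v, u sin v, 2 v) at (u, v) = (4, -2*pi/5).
K = -1/100

Coefficients of the first fundamental form: E = 1, F = 0, G = u^2 + 4.
Coefficients of the second fundamental form: L = 0, M = -2/sqrt(u^2 + 4), N = 0.
Assemble K = (LN − M²)/(EG − F²) = -4/(u^2 + 4)^2. At (u, v) = (4, -2*pi/5): K = -1/100.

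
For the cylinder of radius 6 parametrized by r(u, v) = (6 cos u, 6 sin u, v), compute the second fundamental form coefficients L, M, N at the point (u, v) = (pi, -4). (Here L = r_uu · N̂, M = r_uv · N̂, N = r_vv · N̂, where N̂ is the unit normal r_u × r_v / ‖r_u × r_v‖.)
L = -6;  M = 0;  N = 0

Compute the unit normal N̂(u, v) = (cos(u), sin(u), 0), and the second partials r_uu, r_uv, r_vv. Take dot products:
  L(u, v) = r_uu · N̂ = -6,
  M(u, v) = r_uv · N̂ = 0,
  N(u, v) = r_vv · N̂ = 0.
Evaluating at (u, v) = (pi, -4):
  L = -6, M = 0, N = 0.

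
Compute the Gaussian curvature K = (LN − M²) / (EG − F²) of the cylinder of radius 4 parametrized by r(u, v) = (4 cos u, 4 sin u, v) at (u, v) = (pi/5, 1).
K = 0

Coefficients of the first fundamental form: E = 16, F = 0, G = 1.
Coefficients of the second fundamental form: L = -4, M = 0, N = 0.
Assemble K = (LN − M²)/(EG − F²) = 0. At (u, v) = (pi/5, 1): K = 0.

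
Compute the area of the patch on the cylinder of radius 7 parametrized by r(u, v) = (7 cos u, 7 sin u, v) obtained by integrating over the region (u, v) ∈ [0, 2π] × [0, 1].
Area = 14*pi

Area = ∫∫ √(EG − F²) du dv with √(EG − F²) = 7. Integrating over [0, 2π] × [0, 1] gives 14*pi.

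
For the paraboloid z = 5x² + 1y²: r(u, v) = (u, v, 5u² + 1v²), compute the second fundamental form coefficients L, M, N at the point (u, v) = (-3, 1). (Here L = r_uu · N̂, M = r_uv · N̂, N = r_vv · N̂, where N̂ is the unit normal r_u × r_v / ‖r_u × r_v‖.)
L = 2*sqrt(905)/181;  M = 0;  N = 2*sqrt(905)/905

Compute the unit normal N̂(u, v) = (-10*u/sqrt(100*u^2 + 4*v^2 + 1), -2*v/sqrt(100*u^2 + 4*v^2 + 1), 1/sqrt(100*u^2 + 4*v^2 + 1)), and the second partials r_uu, r_uv, r_vv. Take dot products:
  L(u, v) = r_uu · N̂ = 10/sqrt(100*u^2 + 4*v^2 + 1),
  M(u, v) = r_uv · N̂ = 0,
  N(u, v) = r_vv · N̂ = 2/sqrt(100*u^2 + 4*v^2 + 1).
Evaluating at (u, v) = (-3, 1):
  L = 2*sqrt(905)/181, M = 0, N = 2*sqrt(905)/905.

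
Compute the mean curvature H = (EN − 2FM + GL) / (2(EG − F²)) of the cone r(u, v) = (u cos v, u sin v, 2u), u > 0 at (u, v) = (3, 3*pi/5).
H = sqrt(5)/15

With E = 5, F = 0, G = u^2, L = 0, M = 0, N = 2*sqrt(5)*u^2/(5*Abs(u)), assemble
  H = (EN − 2FM + GL) / (2(EG − F²)) = sqrt(5)/(5*Abs(u)).
At (u, v) = (3, 3*pi/5): H = sqrt(5)/15.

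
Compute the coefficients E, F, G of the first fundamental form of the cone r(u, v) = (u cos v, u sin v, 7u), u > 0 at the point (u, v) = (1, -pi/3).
E = 50;  F = 0;  G = 1

Partials: r_u = (cos(v), sin(v), 7), r_v = (-u*sin(v), u*cos(v), 0). As functions of (u, v):
  E = r_u · r_u = 50,
  F = r_u · r_v = 0,
  G = r_v · r_v = u^2.
Evaluating at (u, v) = (1, -pi/3): E = 50, F = 0, G = 1.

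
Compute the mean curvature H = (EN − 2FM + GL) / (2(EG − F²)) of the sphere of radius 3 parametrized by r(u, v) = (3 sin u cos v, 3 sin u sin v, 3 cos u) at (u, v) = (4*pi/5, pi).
H = -1/3

With E = 9, F = 0, G = 9*sin(u)^2, L = -3*sin(u)/Abs(sin(u)), M = 0, N = -3*sin(u)^3/Abs(sin(u)), assemble
  H = (EN − 2FM + GL) / (2(EG − F²)) = -sin(u)/(3*Abs(sin(u))).
At (u, v) = (4*pi/5, pi): H = -1/3.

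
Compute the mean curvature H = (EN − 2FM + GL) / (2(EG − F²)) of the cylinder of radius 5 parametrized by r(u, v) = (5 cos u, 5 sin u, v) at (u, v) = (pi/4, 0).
H = -1/10

With E = 25, F = 0, G = 1, L = -5, M = 0, N = 0, assemble
  H = (EN − 2FM + GL) / (2(EG − F²)) = -1/10.
At (u, v) = (pi/4, 0): H = -1/10.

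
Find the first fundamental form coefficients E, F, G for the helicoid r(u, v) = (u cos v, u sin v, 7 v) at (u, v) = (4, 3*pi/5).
E = 1;  F = 0;  G = 65

Partials: r_u = (cos(v), sin(v), 0), r_v = (-u*sin(v), u*cos(v), 7). As functions of (u, v):
  E = r_u · r_u = 1,
  F = r_u · r_v = 0,
  G = r_v · r_v = u^2 + 49.
Evaluating at (u, v) = (4, 3*pi/5): E = 1, F = 0, G = 65.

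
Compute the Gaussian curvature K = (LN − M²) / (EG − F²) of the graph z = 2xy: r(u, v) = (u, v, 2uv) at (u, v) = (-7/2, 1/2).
K = -4/2601

Coefficients of the first fundamental form: E = 4*v^2 + 1, F = 4*u*v, G = 4*u^2 + 1.
Coefficients of the second fundamental form: L = 0, M = 2/sqrt(4*u^2 + 4*v^2 + 1), N = 0.
Assemble K = (LN − M²)/(EG − F²) = -4/(16*u^4 + 32*u^2*v^2 + 8*u^2 + 16*v^4 + 8*v^2 + 1). At (u, v) = (-7/2, 1/2): K = -4/2601.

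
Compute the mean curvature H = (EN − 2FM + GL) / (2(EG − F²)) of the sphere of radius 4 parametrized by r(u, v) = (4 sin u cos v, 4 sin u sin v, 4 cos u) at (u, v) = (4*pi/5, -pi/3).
H = -1/4

With E = 16, F = 0, G = 16*sin(u)^2, L = -4*sin(u)/Abs(sin(u)), M = 0, N = -4*sin(u)^3/Abs(sin(u)), assemble
  H = (EN − 2FM + GL) / (2(EG − F²)) = -sin(u)/(4*Abs(sin(u))).
At (u, v) = (4*pi/5, -pi/3): H = -1/4.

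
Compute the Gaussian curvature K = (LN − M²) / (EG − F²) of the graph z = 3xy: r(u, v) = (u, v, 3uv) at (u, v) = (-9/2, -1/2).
K = -36/137641

Coefficients of the first fundamental form: E = 9*v^2 + 1, F = 9*u*v, G = 9*u^2 + 1.
Coefficients of the second fundamental form: L = 0, M = 3/sqrt(9*u^2 + 9*v^2 + 1), N = 0.
Assemble K = (LN − M²)/(EG − F²) = -9/(81*u^4 + 162*u^2*v^2 + 18*u^2 + 81*v^4 + 18*v^2 + 1). At (u, v) = (-9/2, -1/2): K = -36/137641.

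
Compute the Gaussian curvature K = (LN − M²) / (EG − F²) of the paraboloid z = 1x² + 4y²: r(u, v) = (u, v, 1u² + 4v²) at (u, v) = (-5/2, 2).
K = 4/19881

Coefficients of the first fundamental form: E = 4*u^2 + 1, F = 16*u*v, G = 64*v^2 + 1.
Coefficients of the second fundamental form: L = 2/sqrt(4*u^2 + 64*v^2 + 1), M = 0, N = 8/sqrt(4*u^2 + 64*v^2 + 1).
Assemble K = (LN − M²)/(EG − F²) = 16/(16*u^4 + 512*u^2*v^2 + 8*u^2 + 4096*v^4 + 128*v^2 + 1). At (u, v) = (-5/2, 2): K = 4/19881.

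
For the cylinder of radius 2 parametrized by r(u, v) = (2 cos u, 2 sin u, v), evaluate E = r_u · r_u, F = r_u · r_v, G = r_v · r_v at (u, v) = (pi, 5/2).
E = 4;  F = 0;  G = 1

Partials: r_u = (-2*sin(u), 2*cos(u), 0), r_v = (0, 0, 1). As functions of (u, v):
  E = r_u · r_u = 4,
  F = r_u · r_v = 0,
  G = r_v · r_v = 1.
Evaluating at (u, v) = (pi, 5/2): E = 4, F = 0, G = 1.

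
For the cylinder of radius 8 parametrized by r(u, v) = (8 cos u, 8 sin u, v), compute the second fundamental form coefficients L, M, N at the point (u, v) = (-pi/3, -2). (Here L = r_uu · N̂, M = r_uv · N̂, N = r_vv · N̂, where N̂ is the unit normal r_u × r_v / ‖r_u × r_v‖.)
L = -8;  M = 0;  N = 0

Compute the unit normal N̂(u, v) = (cos(u), sin(u), 0), and the second partials r_uu, r_uv, r_vv. Take dot products:
  L(u, v) = r_uu · N̂ = -8,
  M(u, v) = r_uv · N̂ = 0,
  N(u, v) = r_vv · N̂ = 0.
Evaluating at (u, v) = (-pi/3, -2):
  L = -8, M = 0, N = 0.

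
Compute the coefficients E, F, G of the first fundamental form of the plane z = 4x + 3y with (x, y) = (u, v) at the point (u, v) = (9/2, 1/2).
E = 17;  F = 12;  G = 10

Partials: r_u = (1, 0, 4), r_v = (0, 1, 3). As functions of (u, v):
  E = r_u · r_u = 17,
  F = r_u · r_v = 12,
  G = r_v · r_v = 10.
Evaluating at (u, v) = (9/2, 1/2): E = 17, F = 12, G = 10.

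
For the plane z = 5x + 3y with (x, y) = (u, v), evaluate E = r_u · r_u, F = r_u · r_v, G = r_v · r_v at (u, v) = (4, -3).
E = 26;  F = 15;  G = 10

Partials: r_u = (1, 0, 5), r_v = (0, 1, 3). As functions of (u, v):
  E = r_u · r_u = 26,
  F = r_u · r_v = 15,
  G = r_v · r_v = 10.
Evaluating at (u, v) = (4, -3): E = 26, F = 15, G = 10.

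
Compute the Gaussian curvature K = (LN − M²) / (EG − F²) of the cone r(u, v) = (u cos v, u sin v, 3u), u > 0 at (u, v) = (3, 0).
K = 0

Coefficients of the first fundamental form: E = 10, F = 0, G = u^2.
Coefficients of the second fundamental form: L = 0, M = 0, N = 3*sqrt(10)*u^2/(10*Abs(u)).
Assemble K = (LN − M²)/(EG − F²) = 0. At (u, v) = (3, 0): K = 0.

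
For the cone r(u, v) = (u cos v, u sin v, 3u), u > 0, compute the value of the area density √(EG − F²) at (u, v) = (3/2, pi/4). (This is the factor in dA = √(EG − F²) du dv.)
√(EG − F²)|_{(3/2, pi/4)} = 3*sqrt(10)/2

E = 10, F = 0, G = u^2, so EG − F² = 10*u^2. Taking the positive square root: √(EG − F²) = sqrt(10)*Abs(u). At (u, v) = (3/2, pi/4): 3*sqrt(10)/2.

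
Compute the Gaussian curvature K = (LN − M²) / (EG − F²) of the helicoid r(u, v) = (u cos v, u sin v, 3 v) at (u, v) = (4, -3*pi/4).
K = -9/625

Coefficients of the first fundamental form: E = 1, F = 0, G = u^2 + 9.
Coefficients of the second fundamental form: L = 0, M = -3/sqrt(u^2 + 9), N = 0.
Assemble K = (LN − M²)/(EG − F²) = -9/(u^2 + 9)^2. At (u, v) = (4, -3*pi/4): K = -9/625.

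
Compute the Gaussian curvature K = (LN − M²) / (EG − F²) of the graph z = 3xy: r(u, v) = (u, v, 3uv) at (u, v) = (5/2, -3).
K = -144/305809

Coefficients of the first fundamental form: E = 9*v^2 + 1, F = 9*u*v, G = 9*u^2 + 1.
Coefficients of the second fundamental form: L = 0, M = 3/sqrt(9*u^2 + 9*v^2 + 1), N = 0.
Assemble K = (LN − M²)/(EG − F²) = -9/(81*u^4 + 162*u^2*v^2 + 18*u^2 + 81*v^4 + 18*v^2 + 1). At (u, v) = (5/2, -3): K = -144/305809.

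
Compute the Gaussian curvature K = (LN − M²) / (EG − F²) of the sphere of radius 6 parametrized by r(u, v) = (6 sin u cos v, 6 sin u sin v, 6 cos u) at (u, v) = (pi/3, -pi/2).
K = 1/36

Coefficients of the first fundamental form: E = 36, F = 0, G = 36*sin(u)^2.
Coefficients of the second fundamental form: L = -6*sin(u)/Abs(sin(u)), M = 0, N = -6*sin(u)^3/Abs(sin(u)).
Assemble K = (LN − M²)/(EG − F²) = 1/36. At (u, v) = (pi/3, -pi/2): K = 1/36.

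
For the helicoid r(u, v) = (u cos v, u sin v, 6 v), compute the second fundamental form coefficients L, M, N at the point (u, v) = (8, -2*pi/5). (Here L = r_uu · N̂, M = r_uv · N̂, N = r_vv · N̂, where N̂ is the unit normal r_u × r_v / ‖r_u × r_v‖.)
L = 0;  M = -3/5;  N = 0

Compute the unit normal N̂(u, v) = (6*sin(v)/sqrt(u^2 + 36), -6*cos(v)/sqrt(u^2 + 36), u/sqrt(u^2 + 36)), and the second partials r_uu, r_uv, r_vv. Take dot products:
  L(u, v) = r_uu · N̂ = 0,
  M(u, v) = r_uv · N̂ = -6/sqrt(u^2 + 36),
  N(u, v) = r_vv · N̂ = 0.
Evaluating at (u, v) = (8, -2*pi/5):
  L = 0, M = -3/5, N = 0.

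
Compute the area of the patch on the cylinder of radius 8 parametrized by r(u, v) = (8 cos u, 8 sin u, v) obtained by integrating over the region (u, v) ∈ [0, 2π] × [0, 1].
Area = 16*pi

Area = ∫∫ √(EG − F²) du dv with √(EG − F²) = 8. Integrating over [0, 2π] × [0, 1] gives 16*pi.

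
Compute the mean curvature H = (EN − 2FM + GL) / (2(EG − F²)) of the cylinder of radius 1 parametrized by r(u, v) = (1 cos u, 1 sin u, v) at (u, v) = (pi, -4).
H = -1/2

With E = 1, F = 0, G = 1, L = -1, M = 0, N = 0, assemble
  H = (EN − 2FM + GL) / (2(EG − F²)) = -1/2.
At (u, v) = (pi, -4): H = -1/2.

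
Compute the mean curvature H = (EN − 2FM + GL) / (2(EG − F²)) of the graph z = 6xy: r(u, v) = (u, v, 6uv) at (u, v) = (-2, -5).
H = -432*sqrt(1045)/218405

With E = 36*v^2 + 1, F = 36*u*v, G = 36*u^2 + 1, L = 0, M = 6/sqrt(36*u^2 + 36*v^2 + 1), N = 0, assemble
  H = (EN − 2FM + GL) / (2(EG − F²)) = -216*u*v/(36*u^2 + 36*v^2 + 1)^(3/2).
At (u, v) = (-2, -5): H = -432*sqrt(1045)/218405.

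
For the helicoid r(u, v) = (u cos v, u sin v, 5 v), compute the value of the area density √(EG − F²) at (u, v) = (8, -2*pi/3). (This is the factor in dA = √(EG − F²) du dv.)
√(EG − F²)|_{(8, -2*pi/3)} = sqrt(89)

E = 1, F = 0, G = u^2 + 25, so EG − F² = u^2 + 25. Taking the positive square root: √(EG − F²) = sqrt(u^2 + 25). At (u, v) = (8, -2*pi/3): sqrt(89).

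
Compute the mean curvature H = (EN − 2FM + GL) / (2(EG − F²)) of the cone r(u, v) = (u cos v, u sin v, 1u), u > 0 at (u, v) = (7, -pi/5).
H = sqrt(2)/28

With E = 2, F = 0, G = u^2, L = 0, M = 0, N = sqrt(2)*u^2/(2*Abs(u)), assemble
  H = (EN − 2FM + GL) / (2(EG − F²)) = sqrt(2)/(4*Abs(u)).
At (u, v) = (7, -pi/5): H = sqrt(2)/28.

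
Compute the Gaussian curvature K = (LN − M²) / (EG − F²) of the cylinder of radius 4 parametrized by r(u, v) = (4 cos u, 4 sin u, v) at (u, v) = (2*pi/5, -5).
K = 0

Coefficients of the first fundamental form: E = 16, F = 0, G = 1.
Coefficients of the second fundamental form: L = -4, M = 0, N = 0.
Assemble K = (LN − M²)/(EG − F²) = 0. At (u, v) = (2*pi/5, -5): K = 0.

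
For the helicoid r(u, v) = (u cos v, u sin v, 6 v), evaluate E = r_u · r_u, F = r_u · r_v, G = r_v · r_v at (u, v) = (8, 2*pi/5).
E = 1;  F = 0;  G = 100

Partials: r_u = (cos(v), sin(v), 0), r_v = (-u*sin(v), u*cos(v), 6). As functions of (u, v):
  E = r_u · r_u = 1,
  F = r_u · r_v = 0,
  G = r_v · r_v = u^2 + 36.
Evaluating at (u, v) = (8, 2*pi/5): E = 1, F = 0, G = 100.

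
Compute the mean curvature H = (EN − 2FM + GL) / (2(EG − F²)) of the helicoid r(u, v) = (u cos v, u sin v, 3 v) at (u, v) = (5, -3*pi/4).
H = 0

With E = 1, F = 0, G = u^2 + 9, L = 0, M = -3/sqrt(u^2 + 9), N = 0, assemble
  H = (EN − 2FM + GL) / (2(EG − F²)) = 0.
At (u, v) = (5, -3*pi/4): H = 0.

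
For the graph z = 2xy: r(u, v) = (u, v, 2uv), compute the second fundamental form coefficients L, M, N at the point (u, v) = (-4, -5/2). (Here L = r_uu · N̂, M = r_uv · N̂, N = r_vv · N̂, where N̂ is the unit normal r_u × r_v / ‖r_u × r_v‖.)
L = 0;  M = sqrt(10)/15;  N = 0

Compute the unit normal N̂(u, v) = (-2*v/sqrt(4*u^2 + 4*v^2 + 1), -2*u/sqrt(4*u^2 + 4*v^2 + 1), 1/sqrt(4*u^2 + 4*v^2 + 1)), and the second partials r_uu, r_uv, r_vv. Take dot products:
  L(u, v) = r_uu · N̂ = 0,
  M(u, v) = r_uv · N̂ = 2/sqrt(4*u^2 + 4*v^2 + 1),
  N(u, v) = r_vv · N̂ = 0.
Evaluating at (u, v) = (-4, -5/2):
  L = 0, M = sqrt(10)/15, N = 0.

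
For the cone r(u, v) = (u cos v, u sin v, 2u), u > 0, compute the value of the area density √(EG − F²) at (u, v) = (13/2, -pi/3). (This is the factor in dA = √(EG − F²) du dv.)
√(EG − F²)|_{(13/2, -pi/3)} = 13*sqrt(5)/2

E = 5, F = 0, G = u^2, so EG − F² = 5*u^2. Taking the positive square root: √(EG − F²) = sqrt(5)*Abs(u). At (u, v) = (13/2, -pi/3): 13*sqrt(5)/2.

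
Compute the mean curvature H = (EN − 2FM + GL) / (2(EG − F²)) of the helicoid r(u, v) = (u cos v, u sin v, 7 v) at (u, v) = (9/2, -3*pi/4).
H = 0

With E = 1, F = 0, G = u^2 + 49, L = 0, M = -7/sqrt(u^2 + 49), N = 0, assemble
  H = (EN − 2FM + GL) / (2(EG − F²)) = 0.
At (u, v) = (9/2, -3*pi/4): H = 0.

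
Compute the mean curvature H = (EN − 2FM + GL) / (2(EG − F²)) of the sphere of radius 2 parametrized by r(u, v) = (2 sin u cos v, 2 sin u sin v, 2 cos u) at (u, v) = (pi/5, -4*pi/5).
H = -1/2

With E = 4, F = 0, G = 4*sin(u)^2, L = -2*sin(u)/Abs(sin(u)), M = 0, N = -2*sin(u)^3/Abs(sin(u)), assemble
  H = (EN − 2FM + GL) / (2(EG − F²)) = -sin(u)/(2*Abs(sin(u))).
At (u, v) = (pi/5, -4*pi/5): H = -1/2.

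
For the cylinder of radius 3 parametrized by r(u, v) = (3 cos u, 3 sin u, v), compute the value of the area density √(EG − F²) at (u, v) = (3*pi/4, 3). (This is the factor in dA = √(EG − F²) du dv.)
√(EG − F²)|_{(3*pi/4, 3)} = 3

E = 9, F = 0, G = 1, so EG − F² = 9. Taking the positive square root: √(EG − F²) = 3. At (u, v) = (3*pi/4, 3): 3.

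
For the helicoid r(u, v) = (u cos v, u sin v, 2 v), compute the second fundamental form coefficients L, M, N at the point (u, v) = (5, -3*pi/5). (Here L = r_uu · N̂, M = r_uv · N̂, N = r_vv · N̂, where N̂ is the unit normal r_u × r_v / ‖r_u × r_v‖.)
L = 0;  M = -2*sqrt(29)/29;  N = 0

Compute the unit normal N̂(u, v) = (2*sin(v)/sqrt(u^2 + 4), -2*cos(v)/sqrt(u^2 + 4), u/sqrt(u^2 + 4)), and the second partials r_uu, r_uv, r_vv. Take dot products:
  L(u, v) = r_uu · N̂ = 0,
  M(u, v) = r_uv · N̂ = -2/sqrt(u^2 + 4),
  N(u, v) = r_vv · N̂ = 0.
Evaluating at (u, v) = (5, -3*pi/5):
  L = 0, M = -2*sqrt(29)/29, N = 0.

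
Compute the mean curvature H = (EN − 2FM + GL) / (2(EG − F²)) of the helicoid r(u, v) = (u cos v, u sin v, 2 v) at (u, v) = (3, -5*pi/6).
H = 0

With E = 1, F = 0, G = u^2 + 4, L = 0, M = -2/sqrt(u^2 + 4), N = 0, assemble
  H = (EN − 2FM + GL) / (2(EG − F²)) = 0.
At (u, v) = (3, -5*pi/6): H = 0.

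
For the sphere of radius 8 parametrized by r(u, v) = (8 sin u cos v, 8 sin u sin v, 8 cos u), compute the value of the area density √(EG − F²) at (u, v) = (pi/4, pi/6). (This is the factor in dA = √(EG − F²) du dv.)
√(EG − F²)|_{(pi/4, pi/6)} = 32*sqrt(2)

E = 64, F = 0, G = 64*sin(u)^2, so EG − F² = 4096*sin(u)^2. Taking the positive square root: √(EG − F²) = 64*Abs(sin(u)). At (u, v) = (pi/4, pi/6): 32*sqrt(2).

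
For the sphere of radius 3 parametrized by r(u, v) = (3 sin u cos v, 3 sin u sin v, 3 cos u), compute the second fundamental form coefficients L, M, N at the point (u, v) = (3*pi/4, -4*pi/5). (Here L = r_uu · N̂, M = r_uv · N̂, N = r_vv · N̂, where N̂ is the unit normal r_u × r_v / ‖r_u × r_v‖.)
L = -3;  M = 0;  N = -3/2

Compute the unit normal N̂(u, v) = (sin(u)^2*cos(v)/Abs(sin(u)), sin(u)^2*sin(v)/Abs(sin(u)), sin(2*u)/(2*Abs(sin(u)))), and the second partials r_uu, r_uv, r_vv. Take dot products:
  L(u, v) = r_uu · N̂ = -3*sin(u)/Abs(sin(u)),
  M(u, v) = r_uv · N̂ = 0,
  N(u, v) = r_vv · N̂ = -3*sin(u)^3/Abs(sin(u)).
Evaluating at (u, v) = (3*pi/4, -4*pi/5):
  L = -3, M = 0, N = -3/2.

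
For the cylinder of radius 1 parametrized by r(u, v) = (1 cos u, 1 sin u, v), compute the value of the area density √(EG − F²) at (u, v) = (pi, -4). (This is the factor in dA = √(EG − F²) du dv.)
√(EG − F²)|_{(pi, -4)} = 1

E = 1, F = 0, G = 1, so EG − F² = 1. Taking the positive square root: √(EG − F²) = 1. At (u, v) = (pi, -4): 1.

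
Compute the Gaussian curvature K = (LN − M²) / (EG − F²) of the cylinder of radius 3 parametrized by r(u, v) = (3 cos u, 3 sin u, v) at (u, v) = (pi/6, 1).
K = 0

Coefficients of the first fundamental form: E = 9, F = 0, G = 1.
Coefficients of the second fundamental form: L = -3, M = 0, N = 0.
Assemble K = (LN − M²)/(EG − F²) = 0. At (u, v) = (pi/6, 1): K = 0.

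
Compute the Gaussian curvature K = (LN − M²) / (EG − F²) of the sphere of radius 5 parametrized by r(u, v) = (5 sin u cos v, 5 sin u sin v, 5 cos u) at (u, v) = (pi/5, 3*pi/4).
K = 1/25

Coefficients of the first fundamental form: E = 25, F = 0, G = 25*sin(u)^2.
Coefficients of the second fundamental form: L = -5*sin(u)/Abs(sin(u)), M = 0, N = -5*sin(u)^3/Abs(sin(u)).
Assemble K = (LN − M²)/(EG − F²) = 1/25. At (u, v) = (pi/5, 3*pi/4): K = 1/25.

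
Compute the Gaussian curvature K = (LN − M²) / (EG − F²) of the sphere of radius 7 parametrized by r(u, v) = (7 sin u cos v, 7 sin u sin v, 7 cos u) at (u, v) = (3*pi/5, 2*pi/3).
K = 1/49

Coefficients of the first fundamental form: E = 49, F = 0, G = 49*sin(u)^2.
Coefficients of the second fundamental form: L = -7*sin(u)/Abs(sin(u)), M = 0, N = -7*sin(u)^3/Abs(sin(u)).
Assemble K = (LN − M²)/(EG − F²) = 1/49. At (u, v) = (3*pi/5, 2*pi/3): K = 1/49.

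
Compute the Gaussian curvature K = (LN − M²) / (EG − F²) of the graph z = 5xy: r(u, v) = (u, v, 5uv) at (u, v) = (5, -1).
K = -25/423801

Coefficients of the first fundamental form: E = 25*v^2 + 1, F = 25*u*v, G = 25*u^2 + 1.
Coefficients of the second fundamental form: L = 0, M = 5/sqrt(25*u^2 + 25*v^2 + 1), N = 0.
Assemble K = (LN − M²)/(EG − F²) = -25/(625*u^4 + 1250*u^2*v^2 + 50*u^2 + 625*v^4 + 50*v^2 + 1). At (u, v) = (5, -1): K = -25/423801.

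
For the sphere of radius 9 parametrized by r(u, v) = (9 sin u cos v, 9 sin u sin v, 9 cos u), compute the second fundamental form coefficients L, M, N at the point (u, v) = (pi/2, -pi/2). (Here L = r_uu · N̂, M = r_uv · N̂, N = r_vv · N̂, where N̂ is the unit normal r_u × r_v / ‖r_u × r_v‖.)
L = -9;  M = 0;  N = -9

Compute the unit normal N̂(u, v) = (sin(u)^2*cos(v)/Abs(sin(u)), sin(u)^2*sin(v)/Abs(sin(u)), sin(2*u)/(2*Abs(sin(u)))), and the second partials r_uu, r_uv, r_vv. Take dot products:
  L(u, v) = r_uu · N̂ = -9*sin(u)/Abs(sin(u)),
  M(u, v) = r_uv · N̂ = 0,
  N(u, v) = r_vv · N̂ = -9*sin(u)^3/Abs(sin(u)).
Evaluating at (u, v) = (pi/2, -pi/2):
  L = -9, M = 0, N = -9.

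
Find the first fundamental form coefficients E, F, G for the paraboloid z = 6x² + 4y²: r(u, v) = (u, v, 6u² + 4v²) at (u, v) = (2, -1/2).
E = 577;  F = -96;  G = 17

Partials: r_u = (1, 0, 12*u), r_v = (0, 1, 8*v). As functions of (u, v):
  E = r_u · r_u = 144*u^2 + 1,
  F = r_u · r_v = 96*u*v,
  G = r_v · r_v = 64*v^2 + 1.
Evaluating at (u, v) = (2, -1/2): E = 577, F = -96, G = 17.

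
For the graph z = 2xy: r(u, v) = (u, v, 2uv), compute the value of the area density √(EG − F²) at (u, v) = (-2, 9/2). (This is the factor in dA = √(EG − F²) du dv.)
√(EG − F²)|_{(-2, 9/2)} = 7*sqrt(2)

E = 4*v^2 + 1, F = 4*u*v, G = 4*u^2 + 1, so EG − F² = 4*u^2 + 4*v^2 + 1. Taking the positive square root: √(EG − F²) = sqrt(4*u^2 + 4*v^2 + 1). At (u, v) = (-2, 9/2): 7*sqrt(2).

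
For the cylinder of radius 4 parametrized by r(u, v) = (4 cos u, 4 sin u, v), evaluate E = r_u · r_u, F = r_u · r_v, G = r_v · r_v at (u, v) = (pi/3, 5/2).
E = 16;  F = 0;  G = 1

Partials: r_u = (-4*sin(u), 4*cos(u), 0), r_v = (0, 0, 1). As functions of (u, v):
  E = r_u · r_u = 16,
  F = r_u · r_v = 0,
  G = r_v · r_v = 1.
Evaluating at (u, v) = (pi/3, 5/2): E = 16, F = 0, G = 1.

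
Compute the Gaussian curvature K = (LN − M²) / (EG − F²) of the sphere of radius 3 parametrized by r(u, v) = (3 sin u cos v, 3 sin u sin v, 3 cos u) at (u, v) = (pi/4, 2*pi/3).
K = 1/9

Coefficients of the first fundamental form: E = 9, F = 0, G = 9*sin(u)^2.
Coefficients of the second fundamental form: L = -3*sin(u)/Abs(sin(u)), M = 0, N = -3*sin(u)^3/Abs(sin(u)).
Assemble K = (LN − M²)/(EG − F²) = 1/9. At (u, v) = (pi/4, 2*pi/3): K = 1/9.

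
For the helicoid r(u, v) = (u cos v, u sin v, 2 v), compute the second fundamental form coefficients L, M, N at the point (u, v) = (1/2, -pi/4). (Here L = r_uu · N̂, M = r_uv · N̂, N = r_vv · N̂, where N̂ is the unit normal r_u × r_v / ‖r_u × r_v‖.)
L = 0;  M = -4*sqrt(17)/17;  N = 0

Compute the unit normal N̂(u, v) = (2*sin(v)/sqrt(u^2 + 4), -2*cos(v)/sqrt(u^2 + 4), u/sqrt(u^2 + 4)), and the second partials r_uu, r_uv, r_vv. Take dot products:
  L(u, v) = r_uu · N̂ = 0,
  M(u, v) = r_uv · N̂ = -2/sqrt(u^2 + 4),
  N(u, v) = r_vv · N̂ = 0.
Evaluating at (u, v) = (1/2, -pi/4):
  L = 0, M = -4*sqrt(17)/17, N = 0.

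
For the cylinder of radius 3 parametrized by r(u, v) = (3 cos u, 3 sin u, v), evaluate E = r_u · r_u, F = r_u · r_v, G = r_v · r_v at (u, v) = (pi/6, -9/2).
E = 9;  F = 0;  G = 1

Partials: r_u = (-3*sin(u), 3*cos(u), 0), r_v = (0, 0, 1). As functions of (u, v):
  E = r_u · r_u = 9,
  F = r_u · r_v = 0,
  G = r_v · r_v = 1.
Evaluating at (u, v) = (pi/6, -9/2): E = 9, F = 0, G = 1.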